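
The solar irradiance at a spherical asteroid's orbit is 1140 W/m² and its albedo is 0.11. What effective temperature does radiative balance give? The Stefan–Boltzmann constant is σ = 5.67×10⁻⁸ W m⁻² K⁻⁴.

T ≈ 259 K

Power absorbed = (1−a)S·πR²; power emitted = 4πR²σT⁴. Equating and cancelling πR²:
T = ((1−a)S / 4σ)^(1/4) = (1010 / (4 × 5.67×10⁻⁸))^(1/4) = (4.47×10^9)^(1/4).
T = 259 K.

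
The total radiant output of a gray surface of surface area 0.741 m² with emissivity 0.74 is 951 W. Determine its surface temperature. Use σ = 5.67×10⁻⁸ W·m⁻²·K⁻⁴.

From P = εσAT⁴, T = (P / εσA)^(1/4) = (951 / (0.74 × 5.67×10⁻⁸ × 0.741))^(1/4).
T = (3.06×10^10)^(1/4) = 418 K.

T ≈ 418 K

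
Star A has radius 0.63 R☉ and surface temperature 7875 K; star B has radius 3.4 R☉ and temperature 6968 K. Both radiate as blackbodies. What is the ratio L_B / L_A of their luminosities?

L_B/L_A ≈ 17.9

L = 4πR²σT⁴ ∝ R²T⁴, so L_B/L_A = (3.4/0.63)² × (6968/7875)⁴ = 29.1 × 0.613 = 17.9.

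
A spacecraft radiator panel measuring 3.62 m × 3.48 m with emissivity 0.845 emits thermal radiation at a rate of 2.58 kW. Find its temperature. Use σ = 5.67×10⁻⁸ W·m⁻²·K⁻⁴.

T ≈ 256 K

A = 3.62 × 3.48 = 12.6 m².
From P = εσAT⁴, T = (P / εσA)^(1/4) = (2580 / (0.845 × 5.67×10⁻⁸ × 12.6))^(1/4).
T = (4.27×10^9)^(1/4) = 256 K.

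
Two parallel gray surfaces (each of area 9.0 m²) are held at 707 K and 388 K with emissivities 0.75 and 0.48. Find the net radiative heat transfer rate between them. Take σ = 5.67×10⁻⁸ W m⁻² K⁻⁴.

For two large parallel gray plates, q = σ(T₁⁴ − T₂⁴) / (1/ε₁ + 1/ε₂ − 1).
1/ε₁ + 1/ε₂ − 1 = 1/0.75 + 1/0.48 − 1 = 2.417.
T₁⁴ − T₂⁴ = 2.50×10^11 − 2.27×10^10 = 2.27×10^11 K⁴.
q = 5.67×10⁻⁸ × 2.27×10^11 / 2.417 = 5330 W/m².
Q = q·A = 5330 × 9.0 = 48000 W.

Q ≈ 48000 W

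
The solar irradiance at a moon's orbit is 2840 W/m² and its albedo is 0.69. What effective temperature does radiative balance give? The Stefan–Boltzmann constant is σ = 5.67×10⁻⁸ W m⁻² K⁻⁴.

Power absorbed = (1−a)S·πR²; power emitted = 4πR²σT⁴. Equating and cancelling πR²:
T = ((1−a)S / 4σ)^(1/4) = (880 / (4 × 5.67×10⁻⁸))^(1/4) = (3.88×10^9)^(1/4).
T = 250 K.

T ≈ 250 K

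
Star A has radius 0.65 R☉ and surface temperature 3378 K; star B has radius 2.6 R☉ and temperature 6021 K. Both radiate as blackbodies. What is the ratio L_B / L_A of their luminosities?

L_B/L_A ≈ 161

L = 4πR²σT⁴ ∝ R²T⁴, so L_B/L_A = (2.6/0.65)² × (6021/3378)⁴ = 16.0 × 10.1 = 161.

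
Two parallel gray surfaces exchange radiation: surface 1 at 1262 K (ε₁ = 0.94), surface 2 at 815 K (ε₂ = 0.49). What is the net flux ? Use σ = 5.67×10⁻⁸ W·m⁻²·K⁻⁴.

For two large parallel gray plates, q = σ(T₁⁴ − T₂⁴) / (1/ε₁ + 1/ε₂ − 1).
1/ε₁ + 1/ε₂ − 1 = 1/0.94 + 1/0.49 − 1 = 2.105.
T₁⁴ − T₂⁴ = 2.54×10^12 − 4.41×10^11 = 2.10×10^12 K⁴.
q = 5.67×10⁻⁸ × 2.10×10^12 / 2.105 = 56400 W/m².

q ≈ 56400 W/m²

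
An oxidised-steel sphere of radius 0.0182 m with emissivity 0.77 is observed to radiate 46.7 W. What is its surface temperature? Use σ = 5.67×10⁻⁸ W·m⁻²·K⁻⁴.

A = 4πr² = 4π × (0.0182)² = 4.16×10^-3 m².
From P = εσAT⁴, T = (P / εσA)^(1/4) = (46.7 / (0.77 × 5.67×10⁻⁸ × 4.16×10^-3))^(1/4).
T = (2.57×10^11)^(1/4) = 712 K.

T ≈ 712 K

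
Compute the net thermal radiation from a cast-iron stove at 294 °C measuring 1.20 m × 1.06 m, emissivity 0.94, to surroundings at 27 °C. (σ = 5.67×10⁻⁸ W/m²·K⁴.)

A = 1.20 × 1.06 = 1.27 m².
Convert: 294 °C = 567 K; 27 °C = 300 K.
Q = εσA(T⁴ − T_s⁴). T⁴ − T_s⁴ = (567)⁴ − (300)⁴ = 1.03×10^11 − 8.10×10^9 = 9.53×10^10 K⁴.
Q = 0.94 × 5.67×10⁻⁸ × 1.27 × 9.53×10^10 = 6460 W.

Q ≈ 6460 W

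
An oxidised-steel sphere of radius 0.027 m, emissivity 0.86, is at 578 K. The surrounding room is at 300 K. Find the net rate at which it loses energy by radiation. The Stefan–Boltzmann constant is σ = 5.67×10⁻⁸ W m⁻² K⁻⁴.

A = 4πr² = 4π × (0.027)² = 9.16×10^-3 m².
Q = εσA(T⁴ − T_s⁴). T⁴ − T_s⁴ = (578)⁴ − (300)⁴ = 1.12×10^11 − 8.10×10^9 = 1.04×10^11 K⁴.
Q = 0.86 × 5.67×10⁻⁸ × 9.16×10^-3 × 1.04×10^11 = 46.2 W.

Q ≈ 46.2 W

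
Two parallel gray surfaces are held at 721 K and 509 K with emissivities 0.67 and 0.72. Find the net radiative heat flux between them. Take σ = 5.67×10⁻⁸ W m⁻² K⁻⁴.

q ≈ 6120 W/m²

For two large parallel gray plates, q = σ(T₁⁴ − T₂⁴) / (1/ε₁ + 1/ε₂ − 1).
1/ε₁ + 1/ε₂ − 1 = 1/0.67 + 1/0.72 − 1 = 1.881.
T₁⁴ − T₂⁴ = 2.70×10^11 − 6.71×10^10 = 2.03×10^11 K⁴.
q = 5.67×10⁻⁸ × 2.03×10^11 / 1.881 = 6120 W/m².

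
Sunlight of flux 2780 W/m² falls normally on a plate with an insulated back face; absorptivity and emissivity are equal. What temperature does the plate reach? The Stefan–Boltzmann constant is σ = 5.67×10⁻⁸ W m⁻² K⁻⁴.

T ≈ 471 K

Absorbed flux αS = emitted flux εσT⁴ (one radiating face); with α = ε, T = (S/σ)^(1/4).
T = (2780 / 5.67×10⁻⁸)^(1/4) = (4.90×10^10)^(1/4).
T = 471 K.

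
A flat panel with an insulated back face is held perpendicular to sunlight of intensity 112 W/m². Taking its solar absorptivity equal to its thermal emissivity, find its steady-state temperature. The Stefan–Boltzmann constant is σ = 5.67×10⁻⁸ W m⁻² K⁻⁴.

T ≈ 211 K

Absorbed flux αS = emitted flux εσT⁴ (one radiating face); with α = ε, T = (S/σ)^(1/4).
T = (112 / 5.67×10⁻⁸)^(1/4) = (1.98×10^9)^(1/4).
T = 211 K.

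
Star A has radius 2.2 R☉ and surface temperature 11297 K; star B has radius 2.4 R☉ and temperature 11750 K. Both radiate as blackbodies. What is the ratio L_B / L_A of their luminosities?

L_B/L_A ≈ 1.39

L = 4πR²σT⁴ ∝ R²T⁴, so L_B/L_A = (2.4/2.2)² × (11750/11297)⁴ = 1.19 × 1.17 = 1.39.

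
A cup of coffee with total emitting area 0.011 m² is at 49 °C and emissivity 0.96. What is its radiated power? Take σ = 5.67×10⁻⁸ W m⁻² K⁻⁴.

49 °C = 322 K.
Stefan–Boltzmann: P = εσAT⁴ = 0.96 × 5.67×10⁻⁸ × 0.0110 × (322)⁴ = 0.96 × 5.67×10⁻⁸ × 0.0110 × 1.08×10^10.
P = 6.44 W.

P ≈ 6.44 W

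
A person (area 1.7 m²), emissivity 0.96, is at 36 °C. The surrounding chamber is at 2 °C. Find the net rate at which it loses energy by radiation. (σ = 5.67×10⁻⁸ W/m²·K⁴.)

Convert: 36 °C = 309 K; 2 °C = 275 K.
Q = εσA(T⁴ − T_s⁴). T⁴ − T_s⁴ = (309)⁴ − (275)⁴ = 9.12×10^9 − 5.72×10^9 = 3.40×10^9 K⁴.
Q = 0.96 × 5.67×10⁻⁸ × 1.70 × 3.40×10^9 = 314 W.

Q ≈ 314 W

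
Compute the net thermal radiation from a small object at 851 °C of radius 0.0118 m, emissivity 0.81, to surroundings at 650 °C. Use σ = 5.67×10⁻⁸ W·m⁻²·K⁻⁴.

A = 4πr² = 4π × (0.0118)² = 1.75×10^-3 m².
Convert: 851 °C = 1124 K; 650 °C = 923 K.
Q = εσA(T⁴ − T_s⁴). T⁴ − T_s⁴ = (1124)⁴ − (923)⁴ = 1.60×10^12 − 7.26×10^11 = 8.70×10^11 K⁴.
Q = 0.81 × 5.67×10⁻⁸ × 1.75×10^-3 × 8.70×10^11 = 69.9 W.

Q ≈ 69.9 W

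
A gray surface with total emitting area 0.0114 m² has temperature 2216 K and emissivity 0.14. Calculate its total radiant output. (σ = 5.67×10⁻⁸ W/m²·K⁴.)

P ≈ 2180 W

Stefan–Boltzmann: P = εσAT⁴ = 0.14 × 5.67×10⁻⁸ × 0.0114 × (2216)⁴ = 0.14 × 5.67×10⁻⁸ × 0.0114 × 2.41×10^13.
P = 2180 W.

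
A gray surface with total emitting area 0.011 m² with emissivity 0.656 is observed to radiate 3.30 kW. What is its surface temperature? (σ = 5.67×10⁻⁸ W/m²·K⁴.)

T ≈ 1690 K

From P = εσAT⁴, T = (P / εσA)^(1/4) = (3300 / (0.656 × 5.67×10⁻⁸ × 0.0110))^(1/4).
T = (8.07×10^12)^(1/4) = 1690 K.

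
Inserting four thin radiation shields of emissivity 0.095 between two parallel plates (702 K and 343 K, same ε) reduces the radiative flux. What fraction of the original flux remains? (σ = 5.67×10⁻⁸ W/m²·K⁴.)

ratio ≈ 0.200

With N identical shields there are N+1 = 5 gaps in series, each with the same radiative resistance, so the flux falls to 1/(N+1) of its unshielded value.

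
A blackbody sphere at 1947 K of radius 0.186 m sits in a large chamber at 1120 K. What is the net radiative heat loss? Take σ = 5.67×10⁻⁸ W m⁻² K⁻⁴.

A = 4πr² = 4π × (0.186)² = 0.435 m².
Q = σA(T⁴ − T_s⁴). T⁴ − T_s⁴ = (1947)⁴ − (1120)⁴ = 1.44×10^13 − 1.57×10^12 = 1.28×10^13 K⁴.
Q = 5.67×10⁻⁸ × 0.435 × 1.28×10^13 = 3.15×10^5 W.

Q ≈ 3.15×10^5 W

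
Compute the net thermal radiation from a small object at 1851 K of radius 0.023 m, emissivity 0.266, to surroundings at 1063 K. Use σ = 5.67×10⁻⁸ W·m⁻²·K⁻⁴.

A = 4πr² = 4π × (0.023)² = 6.65×10^-3 m².
Q = εσA(T⁴ − T_s⁴). T⁴ − T_s⁴ = (1851)⁴ − (1063)⁴ = 1.17×10^13 − 1.28×10^12 = 1.05×10^13 K⁴.
Q = 0.266 × 5.67×10⁻⁸ × 6.65×10^-3 × 1.05×10^13 = 1050 W.

Q ≈ 1050 W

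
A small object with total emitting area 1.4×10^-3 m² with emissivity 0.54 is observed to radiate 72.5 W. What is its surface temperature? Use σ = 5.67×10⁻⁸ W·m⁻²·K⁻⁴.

From P = εσAT⁴, T = (P / εσA)^(1/4) = (72.5 / (0.54 × 5.67×10⁻⁸ × 1.40×10^-3))^(1/4).
T = (1.69×10^12)^(1/4) = 1140 K.

T ≈ 1140 K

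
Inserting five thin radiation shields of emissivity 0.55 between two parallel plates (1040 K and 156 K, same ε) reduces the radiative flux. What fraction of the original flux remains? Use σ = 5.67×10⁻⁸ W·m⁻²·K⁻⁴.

With N identical shields there are N+1 = 6 gaps in series, each with the same radiative resistance, so the flux falls to 1/(N+1) of its unshielded value.

ratio ≈ 0.167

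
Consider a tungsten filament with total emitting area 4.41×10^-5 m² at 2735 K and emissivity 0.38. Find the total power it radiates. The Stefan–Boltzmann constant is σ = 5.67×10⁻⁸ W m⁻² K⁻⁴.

P ≈ 53.2 W

Stefan–Boltzmann: P = εσAT⁴ = 0.38 × 5.67×10⁻⁸ × 4.41×10^-5 × (2735)⁴ = 0.38 × 5.67×10⁻⁸ × 4.41×10^-5 × 5.60×10^13.
P = 53.2 W.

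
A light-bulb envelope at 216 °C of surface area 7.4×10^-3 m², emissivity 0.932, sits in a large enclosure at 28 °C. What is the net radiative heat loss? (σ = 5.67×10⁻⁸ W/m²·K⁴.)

Q ≈ 19.1 W

Convert: 216 °C = 489 K; 28 °C = 301 K.
Q = εσA(T⁴ − T_s⁴). T⁴ − T_s⁴ = (489)⁴ − (301)⁴ = 5.72×10^10 − 8.21×10^9 = 4.90×10^10 K⁴.
Q = 0.932 × 5.67×10⁻⁸ × 7.40×10^-3 × 4.90×10^10 = 19.1 W.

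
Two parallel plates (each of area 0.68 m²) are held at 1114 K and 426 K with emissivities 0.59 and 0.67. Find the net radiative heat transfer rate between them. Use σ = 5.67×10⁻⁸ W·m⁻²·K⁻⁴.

For two large parallel gray plates, q = σ(T₁⁴ − T₂⁴) / (1/ε₁ + 1/ε₂ − 1).
1/ε₁ + 1/ε₂ − 1 = 1/0.59 + 1/0.67 − 1 = 2.187.
T₁⁴ − T₂⁴ = 1.54×10^12 − 3.29×10^10 = 1.51×10^12 K⁴.
q = 5.67×10⁻⁸ × 1.51×10^12 / 2.187 = 39100 W/m².
Q = q·A = 39100 × 0.68 = 26600 W.

Q ≈ 26600 W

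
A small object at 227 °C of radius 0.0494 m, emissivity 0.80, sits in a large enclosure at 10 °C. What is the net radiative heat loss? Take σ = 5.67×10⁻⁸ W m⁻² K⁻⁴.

A = 4πr² = 4π × (0.0494)² = 0.0307 m².
Convert: 227 °C = 500 K; 10 °C = 283 K.
Q = εσA(T⁴ − T_s⁴). T⁴ − T_s⁴ = (500)⁴ − (283)⁴ = 6.25×10^10 − 6.41×10^9 = 5.61×10^10 K⁴.
Q = 0.80 × 5.67×10⁻⁸ × 0.0307 × 5.61×10^10 = 78.0 W.

Q ≈ 78.0 W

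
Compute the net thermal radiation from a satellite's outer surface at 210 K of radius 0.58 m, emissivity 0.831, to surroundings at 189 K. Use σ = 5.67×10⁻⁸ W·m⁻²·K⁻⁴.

Q ≈ 133 W

A = 4πr² = 4π × (0.58)² = 4.23 m².
Q = εσA(T⁴ − T_s⁴). T⁴ − T_s⁴ = (210)⁴ − (189)⁴ = 1.94×10^9 − 1.28×10^9 = 6.69×10^8 K⁴.
Q = 0.831 × 5.67×10⁻⁸ × 4.23 × 6.69×10^8 = 133 W.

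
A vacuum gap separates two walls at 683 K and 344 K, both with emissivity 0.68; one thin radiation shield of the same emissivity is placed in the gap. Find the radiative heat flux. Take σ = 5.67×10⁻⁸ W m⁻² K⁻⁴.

q ≈ 2970 W/m²

Each of the 2 gaps contributes resistance (2/ε − 1) = 2/0.68 − 1 = 1.941; total = 3.882.
q = σ(T₁⁴ − T₂⁴) / 3.882 = 5.67×10⁻⁸ × 2.04×10^11 / 3.882 = 2970 W/m².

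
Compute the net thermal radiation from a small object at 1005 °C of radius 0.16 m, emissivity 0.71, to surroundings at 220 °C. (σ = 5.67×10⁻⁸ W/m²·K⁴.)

Q ≈ 33800 W

A = 4πr² = 4π × (0.16)² = 0.322 m².
Convert: 1005 °C = 1278 K; 220 °C = 493 K.
Q = εσA(T⁴ − T_s⁴). T⁴ − T_s⁴ = (1278)⁴ − (493)⁴ = 2.67×10^12 − 5.91×10^10 = 2.61×10^12 K⁴.
Q = 0.71 × 5.67×10⁻⁸ × 0.322 × 2.61×10^12 = 33800 W.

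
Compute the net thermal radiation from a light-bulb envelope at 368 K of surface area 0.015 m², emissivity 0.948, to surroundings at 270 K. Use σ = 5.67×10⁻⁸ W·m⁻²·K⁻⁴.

Q = εσA(T⁴ − T_s⁴). T⁴ − T_s⁴ = (368)⁴ − (270)⁴ = 1.83×10^10 − 5.31×10^9 = 1.30×10^10 K⁴.
Q = 0.948 × 5.67×10⁻⁸ × 0.0150 × 1.30×10^10 = 10.5 W.

Q ≈ 10.5 W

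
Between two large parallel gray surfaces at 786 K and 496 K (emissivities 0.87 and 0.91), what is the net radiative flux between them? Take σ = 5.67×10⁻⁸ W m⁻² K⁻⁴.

For two large parallel gray plates, q = σ(T₁⁴ − T₂⁴) / (1/ε₁ + 1/ε₂ − 1).
1/ε₁ + 1/ε₂ − 1 = 1/0.87 + 1/0.91 − 1 = 1.248.
T₁⁴ − T₂⁴ = 3.82×10^11 − 6.05×10^10 = 3.21×10^11 K⁴.
q = 5.67×10⁻⁸ × 3.21×10^11 / 1.248 = 14600 W/m².

q ≈ 14600 W/m²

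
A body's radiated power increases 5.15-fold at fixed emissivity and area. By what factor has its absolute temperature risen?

factor ≈ 1.51

P ∝ T⁴ ⇒ T ∝ P^(1/4), so T scales by (5.15)^(1/4) = 1.51.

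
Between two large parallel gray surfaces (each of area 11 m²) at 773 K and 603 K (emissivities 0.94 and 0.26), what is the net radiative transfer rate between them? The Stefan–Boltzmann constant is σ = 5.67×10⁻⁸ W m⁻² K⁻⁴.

For two large parallel gray plates, q = σ(T₁⁴ − T₂⁴) / (1/ε₁ + 1/ε₂ − 1).
1/ε₁ + 1/ε₂ − 1 = 1/0.94 + 1/0.26 − 1 = 3.910.
T₁⁴ − T₂⁴ = 3.57×10^11 − 1.32×10^11 = 2.25×10^11 K⁴.
q = 5.67×10⁻⁸ × 2.25×10^11 / 3.910 = 3260 W/m².
Q = q·A = 3260 × 11 = 35900 W.

Q ≈ 35900 W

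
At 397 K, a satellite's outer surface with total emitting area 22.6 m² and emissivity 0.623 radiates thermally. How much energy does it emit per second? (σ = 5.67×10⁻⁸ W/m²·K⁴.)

P ≈ 19800 W

P = εσAT⁴ = 0.623 × 5.67×10⁻⁸ × 22.6 × (397)⁴ = 0.623 × 5.67×10⁻⁸ × 22.6 × 2.48×10^10.
P = 19800 W.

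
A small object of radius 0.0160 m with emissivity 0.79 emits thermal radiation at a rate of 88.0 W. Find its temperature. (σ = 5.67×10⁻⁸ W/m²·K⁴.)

T ≈ 884 K

A = 4πr² = 4π × (0.0160)² = 3.22×10^-3 m².
From P = εσAT⁴, T = (P / εσA)^(1/4) = (88.0 / (0.79 × 5.67×10⁻⁸ × 3.22×10^-3))^(1/4).
T = (6.11×10^11)^(1/4) = 884 K.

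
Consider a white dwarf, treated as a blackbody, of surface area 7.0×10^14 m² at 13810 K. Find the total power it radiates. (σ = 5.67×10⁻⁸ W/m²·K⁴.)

P = σAT⁴ = 5.67×10⁻⁸ × 7.00×10^14 × (13810)⁴ = 5.67×10⁻⁸ × 7.00×10^14 × 3.64×10^16.
P = 1.44×10^24 W.

P ≈ 1.44×10^24 W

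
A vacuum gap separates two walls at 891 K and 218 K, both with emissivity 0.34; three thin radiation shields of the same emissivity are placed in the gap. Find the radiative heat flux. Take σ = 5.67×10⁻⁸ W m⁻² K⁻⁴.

Each of the 4 gaps contributes resistance (2/ε − 1) = 2/0.34 − 1 = 4.882; total = 19.53.
q = σ(T₁⁴ − T₂⁴) / 19.53 = 5.67×10⁻⁸ × 6.28×10^11 / 19.53 = 1820 W/m².

q ≈ 1820 W/m²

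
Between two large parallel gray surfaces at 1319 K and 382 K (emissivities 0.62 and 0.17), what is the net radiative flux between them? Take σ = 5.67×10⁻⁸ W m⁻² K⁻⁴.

For two large parallel gray plates, q = σ(T₁⁴ − T₂⁴) / (1/ε₁ + 1/ε₂ − 1).
1/ε₁ + 1/ε₂ − 1 = 1/0.62 + 1/0.17 − 1 = 6.495.
T₁⁴ − T₂⁴ = 3.03×10^12 − 2.13×10^10 = 3.01×10^12 K⁴.
q = 5.67×10⁻⁸ × 3.01×10^12 / 6.495 = 26200 W/m².

q ≈ 26200 W/m²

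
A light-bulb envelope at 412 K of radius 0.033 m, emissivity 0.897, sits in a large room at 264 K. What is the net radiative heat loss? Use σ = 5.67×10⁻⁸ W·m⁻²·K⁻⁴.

A = 4πr² = 4π × (0.033)² = 0.0137 m².
Q = εσA(T⁴ − T_s⁴). T⁴ − T_s⁴ = (412)⁴ − (264)⁴ = 2.88×10^10 − 4.86×10^9 = 2.40×10^10 K⁴.
Q = 0.897 × 5.67×10⁻⁸ × 0.0137 × 2.40×10^10 = 16.7 W.

Q ≈ 16.7 W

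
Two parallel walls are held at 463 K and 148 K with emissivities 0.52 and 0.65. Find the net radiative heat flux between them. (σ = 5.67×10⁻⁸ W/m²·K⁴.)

q ≈ 1050 W/m²

For two large parallel gray plates, q = σ(T₁⁴ − T₂⁴) / (1/ε₁ + 1/ε₂ − 1).
1/ε₁ + 1/ε₂ − 1 = 1/0.52 + 1/0.65 − 1 = 2.462.
T₁⁴ − T₂⁴ = 4.60×10^10 − 4.80×10^8 = 4.55×10^10 K⁴.
q = 5.67×10⁻⁸ × 4.55×10^10 / 2.462 = 1050 W/m².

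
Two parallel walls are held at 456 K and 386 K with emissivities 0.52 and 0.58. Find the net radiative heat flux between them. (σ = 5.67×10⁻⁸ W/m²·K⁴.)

q ≈ 451 W/m²

For two large parallel gray plates, q = σ(T₁⁴ − T₂⁴) / (1/ε₁ + 1/ε₂ − 1).
1/ε₁ + 1/ε₂ − 1 = 1/0.52 + 1/0.58 − 1 = 2.647.
T₁⁴ − T₂⁴ = 4.32×10^10 − 2.22×10^10 = 2.10×10^10 K⁴.
q = 5.67×10⁻⁸ × 2.10×10^10 / 2.647 = 451 W/m².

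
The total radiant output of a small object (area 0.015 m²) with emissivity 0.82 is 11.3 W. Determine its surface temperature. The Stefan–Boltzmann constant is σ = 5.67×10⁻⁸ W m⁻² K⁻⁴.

From P = εσAT⁴, T = (P / εσA)^(1/4) = (11.3 / (0.82 × 5.67×10⁻⁸ × 0.0150))^(1/4).
T = (1.62×10^10)^(1/4) = 357 K.

T ≈ 357 K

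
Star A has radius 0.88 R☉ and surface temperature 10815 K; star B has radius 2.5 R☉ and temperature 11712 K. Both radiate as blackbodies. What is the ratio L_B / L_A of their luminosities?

L_B/L_A ≈ 11.1

L = 4πR²σT⁴ ∝ R²T⁴, so L_B/L_A = (2.5/0.88)² × (11712/10815)⁴ = 8.07 × 1.38 = 11.1.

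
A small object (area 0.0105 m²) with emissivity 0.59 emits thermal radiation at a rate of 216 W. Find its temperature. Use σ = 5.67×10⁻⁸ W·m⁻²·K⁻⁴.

From P = εσAT⁴, T = (P / εσA)^(1/4) = (216 / (0.59 × 5.67×10⁻⁸ × 0.0105))^(1/4).
T = (6.15×10^11)^(1/4) = 886 K.

T ≈ 886 K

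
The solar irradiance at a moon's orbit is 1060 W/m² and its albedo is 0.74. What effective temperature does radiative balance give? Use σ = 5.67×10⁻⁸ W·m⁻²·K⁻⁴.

Power absorbed = (1−a)S·πR²; power emitted = 4πR²σT⁴. Equating and cancelling πR²:
T = ((1−a)S / 4σ)^(1/4) = (276 / (4 × 5.67×10⁻⁸))^(1/4) = (1.22×10^9)^(1/4).
T = 187 K.

T ≈ 187 K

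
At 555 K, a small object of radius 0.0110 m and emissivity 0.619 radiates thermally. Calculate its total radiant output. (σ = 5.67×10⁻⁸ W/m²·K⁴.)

P ≈ 5.06 W

A = 4πr² = 4π × (0.0110)² = 1.52×10^-3 m².
P = εσAT⁴ = 0.619 × 5.67×10⁻⁸ × 1.52×10^-3 × (555)⁴ = 0.619 × 5.67×10⁻⁸ × 1.52×10^-3 × 9.49×10^10.
P = 5.06 W.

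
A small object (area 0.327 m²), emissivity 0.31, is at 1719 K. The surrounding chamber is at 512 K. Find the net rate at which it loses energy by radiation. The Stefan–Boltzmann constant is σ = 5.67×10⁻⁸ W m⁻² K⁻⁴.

Q = εσA(T⁴ − T_s⁴). T⁴ − T_s⁴ = (1719)⁴ − (512)⁴ = 8.73×10^12 − 6.87×10^10 = 8.66×10^12 K⁴.
Q = 0.31 × 5.67×10⁻⁸ × 0.327 × 8.66×10^12 = 49800 W.

Q ≈ 49800 W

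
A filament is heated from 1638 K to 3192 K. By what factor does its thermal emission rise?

P ∝ T⁴, so the ratio is (3192/1638)⁴ = (1.949)⁴ = 14.4.

ratio ≈ 14.4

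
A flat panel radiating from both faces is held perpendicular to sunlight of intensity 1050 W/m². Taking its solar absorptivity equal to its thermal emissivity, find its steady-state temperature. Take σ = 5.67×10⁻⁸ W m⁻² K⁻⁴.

Absorbed flux αS = emitted flux 2εσT⁴ per unit area; with α = ε this gives T = (S/2σ)^(1/4).
T = (1050 / (2 × 5.67×10⁻⁸))^(1/4) = (9.26×10^9)^(1/4).
T = 310 K.

T ≈ 310 K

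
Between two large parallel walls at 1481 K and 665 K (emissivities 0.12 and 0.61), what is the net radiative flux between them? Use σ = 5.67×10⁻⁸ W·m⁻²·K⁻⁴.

q ≈ 29200 W/m²

For two large parallel gray plates, q = σ(T₁⁴ − T₂⁴) / (1/ε₁ + 1/ε₂ − 1).
1/ε₁ + 1/ε₂ − 1 = 1/0.12 + 1/0.61 − 1 = 8.973.
T₁⁴ − T₂⁴ = 4.81×10^12 − 1.96×10^11 = 4.62×10^12 K⁴.
q = 5.67×10⁻⁸ × 4.62×10^12 / 8.973 = 29200 W/m².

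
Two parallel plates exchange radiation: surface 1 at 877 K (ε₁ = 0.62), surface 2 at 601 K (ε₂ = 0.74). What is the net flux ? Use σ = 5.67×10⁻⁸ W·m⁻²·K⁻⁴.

For two large parallel gray plates, q = σ(T₁⁴ − T₂⁴) / (1/ε₁ + 1/ε₂ − 1).
1/ε₁ + 1/ε₂ − 1 = 1/0.62 + 1/0.74 − 1 = 1.964.
T₁⁴ − T₂⁴ = 5.92×10^11 − 1.30×10^11 = 4.61×10^11 K⁴.
q = 5.67×10⁻⁸ × 4.61×10^11 / 1.964 = 13300 W/m².

q ≈ 13300 W/m²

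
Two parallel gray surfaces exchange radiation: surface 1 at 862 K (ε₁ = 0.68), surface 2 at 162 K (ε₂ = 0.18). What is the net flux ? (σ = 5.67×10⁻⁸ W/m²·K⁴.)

For two large parallel gray plates, q = σ(T₁⁴ − T₂⁴) / (1/ε₁ + 1/ε₂ − 1).
1/ε₁ + 1/ε₂ − 1 = 1/0.68 + 1/0.18 − 1 = 6.026.
T₁⁴ − T₂⁴ = 5.52×10^11 − 6.89×10^8 = 5.51×10^11 K⁴.
q = 5.67×10⁻⁸ × 5.51×10^11 / 6.026 = 5190 W/m².

q ≈ 5190 W/m²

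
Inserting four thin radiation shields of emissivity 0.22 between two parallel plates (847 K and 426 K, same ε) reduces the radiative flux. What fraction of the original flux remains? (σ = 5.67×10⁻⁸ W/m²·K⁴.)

With N identical shields there are N+1 = 5 gaps in series, each with the same radiative resistance, so the flux falls to 1/(N+1) of its unshielded value.

ratio ≈ 0.200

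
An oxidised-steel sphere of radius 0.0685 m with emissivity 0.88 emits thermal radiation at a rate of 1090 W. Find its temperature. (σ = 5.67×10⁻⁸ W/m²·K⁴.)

T ≈ 780 K

A = 4πr² = 4π × (0.0685)² = 0.0590 m².
From P = εσAT⁴, T = (P / εσA)^(1/4) = (1090 / (0.88 × 5.67×10⁻⁸ × 0.0590))^(1/4).
T = (3.70×10^11)^(1/4) = 780 K.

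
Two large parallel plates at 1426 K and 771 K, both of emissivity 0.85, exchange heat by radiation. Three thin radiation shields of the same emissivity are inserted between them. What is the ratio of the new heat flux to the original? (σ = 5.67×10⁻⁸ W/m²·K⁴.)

ratio ≈ 0.250

With N identical shields there are N+1 = 4 gaps in series, each with the same radiative resistance, so the flux falls to 1/(N+1) of its unshielded value.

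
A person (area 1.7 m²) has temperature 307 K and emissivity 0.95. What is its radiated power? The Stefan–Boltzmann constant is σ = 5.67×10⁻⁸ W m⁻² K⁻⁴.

P = εσAT⁴ = 0.95 × 5.67×10⁻⁸ × 1.70 × (307)⁴ = 0.95 × 5.67×10⁻⁸ × 1.70 × 8.88×10^9.
P = 813 W.

P ≈ 813 W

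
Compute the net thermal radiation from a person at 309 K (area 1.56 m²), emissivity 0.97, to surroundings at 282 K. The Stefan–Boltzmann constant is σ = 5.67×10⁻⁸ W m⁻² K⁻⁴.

Q ≈ 240 W

Q = εσA(T⁴ − T_s⁴). T⁴ − T_s⁴ = (309)⁴ − (282)⁴ = 9.12×10^9 − 6.32×10^9 = 2.79×10^9 K⁴.
Q = 0.97 × 5.67×10⁻⁸ × 1.56 × 2.79×10^9 = 240 W.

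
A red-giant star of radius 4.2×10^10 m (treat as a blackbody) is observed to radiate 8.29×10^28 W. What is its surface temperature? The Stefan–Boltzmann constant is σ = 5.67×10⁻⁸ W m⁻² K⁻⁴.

T ≈ 2850 K

A = 4πr² = 4π × (4.2×10^10)² = 2.22×10^22 m².
From P = σAT⁴, T = (P / σA)^(1/4) = (8.29×10^28 / (5.67×10⁻⁸ × 2.22×10^22))^(1/4).
T = (6.60×10^13)^(1/4) = 2850 K.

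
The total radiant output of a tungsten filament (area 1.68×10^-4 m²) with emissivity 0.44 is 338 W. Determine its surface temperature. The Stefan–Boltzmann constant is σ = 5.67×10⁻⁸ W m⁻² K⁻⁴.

T ≈ 3000 K

From P = εσAT⁴, T = (P / εσA)^(1/4) = (338 / (0.44 × 5.67×10⁻⁸ × 1.68×10^-4))^(1/4).
T = (8.06×10^13)^(1/4) = 3000 K.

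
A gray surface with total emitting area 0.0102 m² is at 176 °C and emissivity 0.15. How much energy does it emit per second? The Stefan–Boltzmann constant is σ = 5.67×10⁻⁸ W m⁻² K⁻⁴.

P ≈ 3.53 W

176 °C = 449 K.
P = εσAT⁴ = 0.15 × 5.67×10⁻⁸ × 0.0102 × (449)⁴ = 0.15 × 5.67×10⁻⁸ × 0.0102 × 4.06×10^10.
P = 3.53 W.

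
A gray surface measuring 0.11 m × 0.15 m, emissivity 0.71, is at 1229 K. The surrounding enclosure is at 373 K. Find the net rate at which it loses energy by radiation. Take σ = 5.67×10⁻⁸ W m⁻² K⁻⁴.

A = 0.11 × 0.15 = 0.0165 m².
Q = εσA(T⁴ − T_s⁴). T⁴ − T_s⁴ = (1229)⁴ − (373)⁴ = 2.28×10^12 − 1.94×10^10 = 2.26×10^12 K⁴.
Q = 0.71 × 5.67×10⁻⁸ × 0.0165 × 2.26×10^12 = 1500 W.

Q ≈ 1500 W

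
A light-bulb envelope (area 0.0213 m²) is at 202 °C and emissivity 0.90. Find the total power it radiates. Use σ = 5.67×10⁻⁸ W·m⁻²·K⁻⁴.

P ≈ 55.3 W

202 °C = 475 K.
P = εσAT⁴ = 0.90 × 5.67×10⁻⁸ × 0.0213 × (475)⁴ = 0.90 × 5.67×10⁻⁸ × 0.0213 × 5.09×10^10.
P = 55.3 W.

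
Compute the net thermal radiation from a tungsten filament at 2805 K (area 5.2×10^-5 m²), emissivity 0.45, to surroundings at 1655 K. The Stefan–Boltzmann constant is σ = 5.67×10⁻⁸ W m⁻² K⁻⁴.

Q = εσA(T⁴ − T_s⁴). T⁴ − T_s⁴ = (2805)⁴ − (1655)⁴ = 6.19×10^13 − 7.50×10^12 = 5.44×10^13 K⁴.
Q = 0.45 × 5.67×10⁻⁸ × 5.20×10^-5 × 5.44×10^13 = 72.2 W.

Q ≈ 72.2 W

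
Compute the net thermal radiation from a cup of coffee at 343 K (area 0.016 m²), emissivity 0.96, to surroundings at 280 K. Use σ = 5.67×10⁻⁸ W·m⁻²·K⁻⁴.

Q ≈ 6.70 W

Q = εσA(T⁴ − T_s⁴). T⁴ − T_s⁴ = (343)⁴ − (280)⁴ = 1.38×10^10 − 6.15×10^9 = 7.69×10^9 K⁴.
Q = 0.96 × 5.67×10⁻⁸ × 0.0160 × 7.69×10^9 = 6.70 W.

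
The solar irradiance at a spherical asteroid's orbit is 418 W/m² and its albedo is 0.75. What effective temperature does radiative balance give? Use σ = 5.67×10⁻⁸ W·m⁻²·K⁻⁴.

T ≈ 147 K

Power absorbed = (1−a)S·πR²; power emitted = 4πR²σT⁴. Equating and cancelling πR²:
T = ((1−a)S / 4σ)^(1/4) = (104 / (4 × 5.67×10⁻⁸))^(1/4) = (4.61×10^8)^(1/4).
T = 147 K.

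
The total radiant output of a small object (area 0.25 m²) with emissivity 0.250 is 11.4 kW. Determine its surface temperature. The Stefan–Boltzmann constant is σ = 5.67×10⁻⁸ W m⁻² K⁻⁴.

T ≈ 1340 K

From P = εσAT⁴, T = (P / εσA)^(1/4) = (11400 / (0.250 × 5.67×10⁻⁸ × 0.250))^(1/4).
T = (3.22×10^12)^(1/4) = 1340 K.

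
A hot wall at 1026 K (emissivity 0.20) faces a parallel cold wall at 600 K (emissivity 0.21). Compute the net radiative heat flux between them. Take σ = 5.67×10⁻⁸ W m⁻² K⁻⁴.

q ≈ 6330 W/m²

For two large parallel gray plates, q = σ(T₁⁴ − T₂⁴) / (1/ε₁ + 1/ε₂ − 1).
1/ε₁ + 1/ε₂ − 1 = 1/0.20 + 1/0.21 − 1 = 8.762.
T₁⁴ − T₂⁴ = 1.11×10^12 − 1.30×10^11 = 9.79×10^11 K⁴.
q = 5.67×10⁻⁸ × 9.79×10^11 / 8.762 = 6330 W/m².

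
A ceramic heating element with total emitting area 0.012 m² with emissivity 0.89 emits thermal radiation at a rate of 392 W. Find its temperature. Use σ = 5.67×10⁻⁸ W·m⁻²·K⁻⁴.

T ≈ 897 K

From P = εσAT⁴, T = (P / εσA)^(1/4) = (392 / (0.89 × 5.67×10⁻⁸ × 0.0120))^(1/4).
T = (6.47×10^11)^(1/4) = 897 K.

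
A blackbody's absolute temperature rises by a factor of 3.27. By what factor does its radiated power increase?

P ∝ T⁴, so the power scales as (3.27)⁴ = 114.

factor ≈ 114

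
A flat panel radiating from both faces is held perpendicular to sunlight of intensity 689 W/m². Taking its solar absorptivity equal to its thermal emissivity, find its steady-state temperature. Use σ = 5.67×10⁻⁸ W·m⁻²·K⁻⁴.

T ≈ 279 K

Absorbed flux αS = emitted flux 2εσT⁴ per unit area; with α = ε this gives T = (S/2σ)^(1/4).
T = (689 / (2 × 5.67×10⁻⁸))^(1/4) = (6.08×10^9)^(1/4).
T = 279 K.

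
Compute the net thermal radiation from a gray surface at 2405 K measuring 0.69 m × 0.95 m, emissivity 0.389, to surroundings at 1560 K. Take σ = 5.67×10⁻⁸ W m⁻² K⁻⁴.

Q ≈ 3.98×10^5 W

A = 0.69 × 0.95 = 0.655 m².
Q = εσA(T⁴ − T_s⁴). T⁴ − T_s⁴ = (2405)⁴ − (1560)⁴ = 3.35×10^13 − 5.92×10^12 = 2.75×10^13 K⁴.
Q = 0.389 × 5.67×10⁻⁸ × 0.655 × 2.75×10^13 = 3.98×10^5 W.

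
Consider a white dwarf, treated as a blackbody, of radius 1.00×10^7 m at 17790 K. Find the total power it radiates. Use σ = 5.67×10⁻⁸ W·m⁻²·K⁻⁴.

A = 4πr² = 4π × (1.00×10^7)² = 1.26×10^15 m².
P = σAT⁴ = 5.67×10⁻⁸ × 1.26×10^15 × (17790)⁴ = 5.67×10⁻⁸ × 1.26×10^15 × 1.00×10^17.
P = 7.14×10^24 W.

P ≈ 7.14×10^24 W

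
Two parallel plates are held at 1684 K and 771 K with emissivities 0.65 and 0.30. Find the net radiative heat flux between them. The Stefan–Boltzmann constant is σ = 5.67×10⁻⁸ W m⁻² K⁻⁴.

q ≈ 1.13×10^5 W/m²

For two large parallel gray plates, q = σ(T₁⁴ − T₂⁴) / (1/ε₁ + 1/ε₂ − 1).
1/ε₁ + 1/ε₂ − 1 = 1/0.65 + 1/0.30 − 1 = 3.872.
T₁⁴ − T₂⁴ = 8.04×10^12 − 3.53×10^11 = 7.69×10^12 K⁴.
q = 5.67×10⁻⁸ × 7.69×10^12 / 3.872 = 1.13×10^5 W/m².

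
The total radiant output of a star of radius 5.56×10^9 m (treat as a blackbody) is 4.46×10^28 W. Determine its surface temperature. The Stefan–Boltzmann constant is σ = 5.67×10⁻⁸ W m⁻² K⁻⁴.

A = 4πr² = 4π × (5.56×10^9)² = 3.88×10^20 m².
From P = σAT⁴, T = (P / σA)^(1/4) = (4.46×10^28 / (5.67×10⁻⁸ × 3.88×10^20))^(1/4).
T = (2.02×10^15)^(1/4) = 6710 K.

T ≈ 6710 K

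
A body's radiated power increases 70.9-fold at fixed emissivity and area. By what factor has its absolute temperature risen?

factor ≈ 2.90

P ∝ T⁴ ⇒ T ∝ P^(1/4), so T scales by (70.9)^(1/4) = 2.90.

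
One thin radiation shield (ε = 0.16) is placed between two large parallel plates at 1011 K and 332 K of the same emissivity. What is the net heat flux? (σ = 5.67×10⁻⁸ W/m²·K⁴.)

q ≈ 2550 W/m²

Each of the 2 gaps contributes resistance (2/ε − 1) = 2/0.16 − 1 = 11.50; total = 23.00.
q = σ(T₁⁴ − T₂⁴) / 23.00 = 5.67×10⁻⁸ × 1.03×10^12 / 23.00 = 2550 W/m².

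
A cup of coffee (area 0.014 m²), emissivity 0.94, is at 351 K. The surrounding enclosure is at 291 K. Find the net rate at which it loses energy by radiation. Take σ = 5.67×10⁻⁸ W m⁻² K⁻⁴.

Q = εσA(T⁴ − T_s⁴). T⁴ − T_s⁴ = (351)⁴ − (291)⁴ = 1.52×10^10 − 7.17×10^9 = 8.01×10^9 K⁴.
Q = 0.94 × 5.67×10⁻⁸ × 0.0140 × 8.01×10^9 = 5.98 W.

Q ≈ 5.98 W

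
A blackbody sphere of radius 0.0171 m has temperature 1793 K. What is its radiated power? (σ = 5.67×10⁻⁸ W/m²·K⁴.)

P ≈ 2150 W

A = 4πr² = 4π × (0.0171)² = 3.67×10^-3 m².
P = σAT⁴ = 5.67×10⁻⁸ × 3.67×10^-3 × (1793)⁴ = 5.67×10⁻⁸ × 3.67×10^-3 × 1.03×10^13.
P = 2150 W.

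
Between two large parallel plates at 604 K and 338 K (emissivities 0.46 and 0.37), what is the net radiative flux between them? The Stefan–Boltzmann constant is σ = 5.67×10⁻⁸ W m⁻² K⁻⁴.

For two large parallel gray plates, q = σ(T₁⁴ − T₂⁴) / (1/ε₁ + 1/ε₂ − 1).
1/ε₁ + 1/ε₂ − 1 = 1/0.46 + 1/0.37 − 1 = 3.877.
T₁⁴ − T₂⁴ = 1.33×10^11 − 1.31×10^10 = 1.20×10^11 K⁴.
q = 5.67×10⁻⁸ × 1.20×10^11 / 3.877 = 1760 W/m².

q ≈ 1760 W/m²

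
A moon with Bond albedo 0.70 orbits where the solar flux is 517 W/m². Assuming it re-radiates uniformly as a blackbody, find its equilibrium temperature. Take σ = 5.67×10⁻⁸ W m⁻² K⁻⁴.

T ≈ 162 K

Power absorbed = (1−a)S·πR²; power emitted = 4πR²σT⁴. Equating and cancelling πR²:
T = ((1−a)S / 4σ)^(1/4) = (155 / (4 × 5.67×10⁻⁸))^(1/4) = (6.84×10^8)^(1/4).
T = 162 K.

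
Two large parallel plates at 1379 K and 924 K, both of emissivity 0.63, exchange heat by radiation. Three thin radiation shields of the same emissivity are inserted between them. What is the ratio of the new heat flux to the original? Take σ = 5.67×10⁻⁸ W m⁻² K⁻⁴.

With N identical shields there are N+1 = 4 gaps in series, each with the same radiative resistance, so the flux falls to 1/(N+1) of its unshielded value.

ratio ≈ 0.250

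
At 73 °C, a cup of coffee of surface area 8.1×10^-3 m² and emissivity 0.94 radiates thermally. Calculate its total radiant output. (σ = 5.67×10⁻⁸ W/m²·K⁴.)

73 °C = 346 K.
Stefan–Boltzmann: P = εσAT⁴ = 0.94 × 5.67×10⁻⁸ × 8.10×10^-3 × (346)⁴ = 0.94 × 5.67×10⁻⁸ × 8.10×10^-3 × 1.43×10^10.
P = 6.19 W.

P ≈ 6.19 W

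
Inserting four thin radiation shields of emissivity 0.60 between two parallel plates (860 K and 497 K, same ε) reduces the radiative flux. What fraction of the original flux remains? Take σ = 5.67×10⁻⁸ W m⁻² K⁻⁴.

ratio ≈ 0.200

With N identical shields there are N+1 = 5 gaps in series, each with the same radiative resistance, so the flux falls to 1/(N+1) of its unshielded value.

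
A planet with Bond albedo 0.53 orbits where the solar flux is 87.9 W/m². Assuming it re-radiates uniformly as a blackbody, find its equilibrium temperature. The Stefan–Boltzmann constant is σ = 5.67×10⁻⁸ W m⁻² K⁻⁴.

Power absorbed = (1−a)S·πR²; power emitted = 4πR²σT⁴. Equating and cancelling πR²:
T = ((1−a)S / 4σ)^(1/4) = (41.3 / (4 × 5.67×10⁻⁸))^(1/4) = (1.82×10^8)^(1/4).
T = 116 K.

T ≈ 116 K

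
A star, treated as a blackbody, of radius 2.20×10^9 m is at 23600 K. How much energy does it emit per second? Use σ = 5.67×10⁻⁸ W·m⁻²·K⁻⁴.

P ≈ 1.07×10^30 W

A = 4πr² = 4π × (2.20×10^9)² = 6.08×10^19 m².
P = σAT⁴ = 5.67×10⁻⁸ × 6.08×10^19 × (23600)⁴ = 5.67×10⁻⁸ × 6.08×10^19 × 3.10×10^17.
P = 1.07×10^30 W.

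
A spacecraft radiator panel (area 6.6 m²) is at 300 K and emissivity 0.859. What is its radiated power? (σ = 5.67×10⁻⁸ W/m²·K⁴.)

P = εσAT⁴ = 0.859 × 5.67×10⁻⁸ × 6.60 × (300)⁴ = 0.859 × 5.67×10⁻⁸ × 6.60 × 8.10×10^9.
P = 2600 W.

P ≈ 2600 W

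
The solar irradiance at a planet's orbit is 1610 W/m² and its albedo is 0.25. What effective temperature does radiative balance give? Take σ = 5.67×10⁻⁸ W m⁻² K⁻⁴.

T ≈ 270 K

Power absorbed = (1−a)S·πR²; power emitted = 4πR²σT⁴. Equating and cancelling πR²:
T = ((1−a)S / 4σ)^(1/4) = (1210 / (4 × 5.67×10⁻⁸))^(1/4) = (5.32×10^9)^(1/4).
T = 270 K.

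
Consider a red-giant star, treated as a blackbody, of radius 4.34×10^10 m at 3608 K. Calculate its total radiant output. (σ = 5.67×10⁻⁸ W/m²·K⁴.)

P ≈ 2.27×10^29 W

A = 4πr² = 4π × (4.34×10^10)² = 2.37×10^22 m².
P = σAT⁴ = 5.67×10⁻⁸ × 2.37×10^22 × (3608)⁴ = 5.67×10⁻⁸ × 2.37×10^22 × 1.69×10^14.
P = 2.27×10^29 W.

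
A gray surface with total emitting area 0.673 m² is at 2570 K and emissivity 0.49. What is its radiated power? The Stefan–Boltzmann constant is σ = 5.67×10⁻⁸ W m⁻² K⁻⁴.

P = εσAT⁴ = 0.49 × 5.67×10⁻⁸ × 0.673 × (2570)⁴ = 0.49 × 5.67×10⁻⁸ × 0.673 × 4.36×10^13.
P = 8.16×10^5 W.

P ≈ 8.16×10^5 W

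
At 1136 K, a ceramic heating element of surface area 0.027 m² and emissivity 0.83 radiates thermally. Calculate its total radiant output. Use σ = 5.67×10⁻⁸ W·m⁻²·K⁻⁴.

P ≈ 2120 W

Stefan–Boltzmann: P = εσAT⁴ = 0.83 × 5.67×10⁻⁸ × 0.0270 × (1136)⁴ = 0.83 × 5.67×10⁻⁸ × 0.0270 × 1.67×10^12.
P = 2120 W.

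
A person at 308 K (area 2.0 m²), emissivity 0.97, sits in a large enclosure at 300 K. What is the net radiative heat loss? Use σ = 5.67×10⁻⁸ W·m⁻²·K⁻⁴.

Q = εσA(T⁴ − T_s⁴). T⁴ − T_s⁴ = (308)⁴ − (300)⁴ = 9.00×10^9 − 8.10×10^9 = 8.99×10^8 K⁴.
Q = 0.97 × 5.67×10⁻⁸ × 2.00 × 8.99×10^8 = 98.9 W.

Q ≈ 98.9 W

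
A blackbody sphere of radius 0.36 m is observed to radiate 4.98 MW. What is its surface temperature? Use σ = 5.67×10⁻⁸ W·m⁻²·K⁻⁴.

T ≈ 2710 K

A = 4πr² = 4π × (0.36)² = 1.63 m².
From P = σAT⁴, T = (P / σA)^(1/4) = (4.98×10^6 / (5.67×10⁻⁸ × 1.63))^(1/4).
T = (5.39×10^13)^(1/4) = 2710 K.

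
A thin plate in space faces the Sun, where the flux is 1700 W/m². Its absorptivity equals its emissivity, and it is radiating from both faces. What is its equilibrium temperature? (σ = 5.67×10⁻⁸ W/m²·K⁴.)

Absorbed flux αS = emitted flux 2εσT⁴ per unit area; with α = ε this gives T = (S/2σ)^(1/4).
T = (1700 / (2 × 5.67×10⁻⁸))^(1/4) = (1.50×10^10)^(1/4).
T = 350 K.

T ≈ 350 K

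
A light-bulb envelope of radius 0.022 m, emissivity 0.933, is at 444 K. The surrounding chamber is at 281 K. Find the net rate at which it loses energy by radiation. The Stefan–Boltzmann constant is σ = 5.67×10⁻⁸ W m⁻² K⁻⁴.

Q ≈ 10.5 W

A = 4πr² = 4π × (0.022)² = 6.08×10^-3 m².
Q = εσA(T⁴ − T_s⁴). T⁴ − T_s⁴ = (444)⁴ − (281)⁴ = 3.89×10^10 − 6.23×10^9 = 3.26×10^10 K⁴.
Q = 0.933 × 5.67×10⁻⁸ × 6.08×10^-3 × 3.26×10^10 = 10.5 W.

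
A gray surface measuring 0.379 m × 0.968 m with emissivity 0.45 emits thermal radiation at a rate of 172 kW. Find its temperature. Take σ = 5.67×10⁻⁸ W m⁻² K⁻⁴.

A = 0.379 × 0.968 = 0.367 m².
From P = εσAT⁴, T = (P / εσA)^(1/4) = (1.72×10^5 / (0.45 × 5.67×10⁻⁸ × 0.367))^(1/4).
T = (1.84×10^13)^(1/4) = 2070 K.

T ≈ 2070 K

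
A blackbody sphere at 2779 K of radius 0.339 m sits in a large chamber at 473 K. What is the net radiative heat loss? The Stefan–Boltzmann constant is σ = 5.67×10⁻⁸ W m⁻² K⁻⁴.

A = 4πr² = 4π × (0.339)² = 1.44 m².
Q = σA(T⁴ − T_s⁴). T⁴ − T_s⁴ = (2779)⁴ − (473)⁴ = 5.96×10^13 − 5.01×10^10 = 5.96×10^13 K⁴.
Q = 5.67×10⁻⁸ × 1.44 × 5.96×10^13 = 4.88×10^6 W.

Q ≈ 4.88×10^6 W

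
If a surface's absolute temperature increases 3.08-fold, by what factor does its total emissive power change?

P ∝ T⁴, so the power scales as (3.08)⁴ = 90.0.

factor ≈ 90.0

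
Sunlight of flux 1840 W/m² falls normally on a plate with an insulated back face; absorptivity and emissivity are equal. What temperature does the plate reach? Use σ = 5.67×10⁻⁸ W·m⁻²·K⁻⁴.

T ≈ 424 K

Absorbed flux αS = emitted flux εσT⁴ (one radiating face); with α = ε, T = (S/σ)^(1/4).
T = (1840 / 5.67×10⁻⁸)^(1/4) = (3.25×10^10)^(1/4).
T = 424 K.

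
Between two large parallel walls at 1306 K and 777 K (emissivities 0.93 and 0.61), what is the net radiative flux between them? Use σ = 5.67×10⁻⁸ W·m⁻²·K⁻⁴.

For two large parallel gray plates, q = σ(T₁⁴ − T₂⁴) / (1/ε₁ + 1/ε₂ − 1).
1/ε₁ + 1/ε₂ − 1 = 1/0.93 + 1/0.61 − 1 = 1.715.
T₁⁴ − T₂⁴ = 2.91×10^12 − 3.64×10^11 = 2.54×10^12 K⁴.
q = 5.67×10⁻⁸ × 2.54×10^12 / 1.715 = 84200 W/m².

q ≈ 84200 W/m²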